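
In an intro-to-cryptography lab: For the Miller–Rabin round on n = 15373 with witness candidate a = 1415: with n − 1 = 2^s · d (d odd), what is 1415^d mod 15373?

n − 1 = 15372 = 2^2 · 3843, so s = 2 and d = 3843.
1415^3843 mod 15373 = 12562.

12562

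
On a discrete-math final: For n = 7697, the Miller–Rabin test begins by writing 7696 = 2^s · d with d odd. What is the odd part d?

Halving: 7696 → 3848 → 1924 → 962 → 481; 481 is odd.
So 7696 = 2^4 · 481.

481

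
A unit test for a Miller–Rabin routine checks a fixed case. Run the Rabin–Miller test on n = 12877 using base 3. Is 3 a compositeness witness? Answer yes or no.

n − 1 = 12876 = 2^2 · 3219, so s = 2 and d = 3219.
Repeated squaring mod 12877: 3^1 ≡ 3, 3^2 ≡ 9, 3^4 ≡ 81, 3^8 ≡ 6561, 3^16 ≡ 11787, 3^32 ≡ 3416, 3^64 ≡ 2494, 3^128 ≡ 445, 3^256 ≡ 4870, 3^512 ≡ 10343, 3^1024 ≡ 8410, 3^2048 ≡ 7616.
3219 = 2048 + 1024 + 128 + 16 + 2 + 1, so 3^3219 ≡ 7616·8410·445·11787·9·3 ≡ 7759 (mod 12877).
x_0 = 3^3219 mod 12877 = 7759.
x_0 is neither 1 nor 12876, so continue squaring.
x_1 = 7759^2 mod 12877 = 2106.
Reached i = s−1 = 1 without hitting −1: 3 is a Miller–Rabin witness and 12877 is composite.

yes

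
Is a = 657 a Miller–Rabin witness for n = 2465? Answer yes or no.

n − 1 = 2464 = 2^5 · 77, so s = 5 and d = 77.
x_0 = 657^77 mod 2465 = 2047.
x_0 is neither 1 nor 2464, so continue squaring.
x_1 = 2047^2 mod 2465 = 2174.
x_2 = 2174^2 mod 2465 = 871.
x_3 = 871^2 mod 2465 = 1886.
x_4 = 1886^2 mod 2465 = 1.
x_4 = 1 but x_3 ≠ ±1, a nontrivial square root of 1 — 657 is a witness and 2465 is composite.

yes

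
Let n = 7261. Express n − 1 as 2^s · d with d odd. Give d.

Halving: 7260 → 3630 → 1815; 1815 is odd.
So 7260 = 2^2 · 1815.

1815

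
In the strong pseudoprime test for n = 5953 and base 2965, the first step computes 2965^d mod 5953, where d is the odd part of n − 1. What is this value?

4176

n − 1 = 5952 = 2^6 · 93, so s = 6 and d = 93.
2965^93 mod 5953 = 4176.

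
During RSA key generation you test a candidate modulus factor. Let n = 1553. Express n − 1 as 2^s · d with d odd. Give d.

97

Halving: 1552 → 776 → 388 → 194 → 97; 97 is odd.
So 1552 = 2^4 · 97.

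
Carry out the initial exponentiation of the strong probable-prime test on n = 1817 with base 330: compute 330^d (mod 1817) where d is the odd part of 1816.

n − 1 = 1816 = 2^3 · 227, so s = 3 and d = 227.
Repeated squaring mod 1817: 330^1 ≡ 330, 330^2 ≡ 1697, 330^4 ≡ 1681, 330^8 ≡ 326, 330^16 ≡ 890, 330^32 ≡ 1705, 330^64 ≡ 1642, 330^128 ≡ 1553.
227 = 128 + 64 + 32 + 2 + 1, so 330^227 ≡ 1553·1642·1705·1697·330 ≡ 1139 (mod 1817).

1139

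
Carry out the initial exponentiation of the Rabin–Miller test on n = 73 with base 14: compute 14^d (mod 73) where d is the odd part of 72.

10

n − 1 = 72 = 2^3 · 9, so s = 3 and d = 9.
14^9 mod 73 = 10.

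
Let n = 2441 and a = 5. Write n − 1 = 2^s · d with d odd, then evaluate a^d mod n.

1

n − 1 = 2440 = 2^3 · 305, so s = 3 and d = 305.
Repeated squaring mod 2441: 5^1 ≡ 5, 5^2 ≡ 25, 5^4 ≡ 625, 5^8 ≡ 65, 5^16 ≡ 1784, 5^32 ≡ 2033, 5^64 ≡ 476, 5^128 ≡ 2004, 5^256 ≡ 571.
305 = 256 + 32 + 16 + 1, so 5^305 ≡ 571·2033·1784·5 ≡ 1 (mod 2441).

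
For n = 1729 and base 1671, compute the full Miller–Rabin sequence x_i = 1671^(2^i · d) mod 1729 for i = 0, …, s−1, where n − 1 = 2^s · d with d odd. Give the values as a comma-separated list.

n − 1 = 1728 = 2^6 · 27, so s = 6 and d = 27.
x_0 = 1671^27 mod 1729 = 265.
x_1 = 265^2 mod 1729 = 1065.
x_2 = 1065^2 mod 1729 = 1.
x_3 = 1^2 mod 1729 = 1.
x_4 = 1^2 mod 1729 = 1.
x_5 = 1^2 mod 1729 = 1.

265, 1065, 1, 1, 1, 1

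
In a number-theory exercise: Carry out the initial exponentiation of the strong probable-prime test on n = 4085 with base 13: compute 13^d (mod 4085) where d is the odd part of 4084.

3758

n − 1 = 4084 = 2^2 · 1021, so s = 2 and d = 1021.
Repeated squaring mod 4085: 13^1 ≡ 13, 13^2 ≡ 169, 13^4 ≡ 4051, 13^8 ≡ 1156, 13^16 ≡ 541, 13^32 ≡ 2646, 13^64 ≡ 3711, 13^128 ≡ 986, 13^256 ≡ 4051, 13^512 ≡ 1156.
1021 = 512 + 256 + 128 + 64 + 32 + 16 + 8 + 4 + 1, so 13^1021 ≡ 1156·4051·986·3711·2646·541·1156·4051·13 ≡ 3758 (mod 4085).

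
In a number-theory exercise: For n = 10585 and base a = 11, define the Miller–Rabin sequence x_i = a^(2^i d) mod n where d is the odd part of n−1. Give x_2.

291

n − 1 = 10584 = 2^3 · 1323, so s = 3 and d = 1323.
x_0 = 11^1323 mod 10585 = 7436.
x_1 = 7436^2 mod 10585 = 8641.
x_2 = 8641^2 mod 10585 = 291.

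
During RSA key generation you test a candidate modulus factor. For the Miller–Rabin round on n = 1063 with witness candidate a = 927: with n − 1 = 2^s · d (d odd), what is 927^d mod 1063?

1062

n − 1 = 1062 = 2^1 · 531, so s = 1 and d = 531.
By repeated squaring, 927^531 ≡ 1062 (mod 1063).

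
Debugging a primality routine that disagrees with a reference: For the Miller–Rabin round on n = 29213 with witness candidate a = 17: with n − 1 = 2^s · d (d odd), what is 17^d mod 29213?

n − 1 = 29212 = 2^2 · 7303, so s = 2 and d = 7303.
17^7303 mod 29213 = 28680.

28680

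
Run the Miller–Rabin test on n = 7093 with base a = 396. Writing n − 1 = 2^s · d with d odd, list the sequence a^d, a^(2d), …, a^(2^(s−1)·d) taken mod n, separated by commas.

1326, 6305

n − 1 = 7092 = 2^2 · 1773, so s = 2 and d = 1773.
x_0 = 396^1773 mod 7093 = 1326.
x_1 = 1326^2 mod 7093 = 6305.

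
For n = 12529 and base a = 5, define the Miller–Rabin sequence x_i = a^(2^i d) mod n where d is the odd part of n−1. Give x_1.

n − 1 = 12528 = 2^4 · 783, so s = 4 and d = 783.
x_0 = 5^783 mod 12529 = 11499.
x_1 = 11499^2 mod 12529 = 8464.

8464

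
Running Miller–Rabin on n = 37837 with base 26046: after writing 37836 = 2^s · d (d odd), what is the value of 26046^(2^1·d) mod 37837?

18069

n − 1 = 37836 = 2^2 · 9459, so s = 2 and d = 9459.
By repeated squaring, 26046^9459 ≡ 28638 (mod 37837).
x_0 = 28638.
x_1 = 28638^2 mod 37837 = 18069.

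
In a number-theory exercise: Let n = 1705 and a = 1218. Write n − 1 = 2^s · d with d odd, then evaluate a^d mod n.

853

n − 1 = 1704 = 2^3 · 213, so s = 3 and d = 213.
Repeated squaring mod 1705: 1218^1 ≡ 1218, 1218^2 ≡ 174, 1218^4 ≡ 1291, 1218^8 ≡ 896, 1218^16 ≡ 1466, 1218^32 ≡ 856, 1218^64 ≡ 1291, 1218^128 ≡ 896.
213 = 128 + 64 + 16 + 4 + 1, so 1218^213 ≡ 896·1291·1466·1291·1218 ≡ 853 (mod 1705).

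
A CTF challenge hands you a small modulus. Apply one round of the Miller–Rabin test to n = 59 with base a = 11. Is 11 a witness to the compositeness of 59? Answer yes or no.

n − 1 = 58 = 2^1 · 29, so s = 1 and d = 29.
Repeated squaring mod 59: 11^1 ≡ 11, 11^2 ≡ 3, 11^4 ≡ 9, 11^8 ≡ 22, 11^16 ≡ 12.
29 = 16 + 8 + 4 + 1, so 11^29 ≡ 12·22·9·11 ≡ 58 (mod 59).
x_0 = 11^29 mod 59 = 58.
x_0 = 58 ≡ −1, so 11 is not a witness.

no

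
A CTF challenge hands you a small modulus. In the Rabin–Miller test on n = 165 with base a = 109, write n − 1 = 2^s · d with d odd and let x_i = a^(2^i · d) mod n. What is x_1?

n − 1 = 164 = 2^2 · 41, so s = 2 and d = 41.
Repeated squaring mod 165: 109^1 ≡ 109, 109^2 ≡ 1, 109^4 ≡ 1, 109^8 ≡ 1, 109^16 ≡ 1, 109^32 ≡ 1.
41 = 32 + 8 + 1, so 109^41 ≡ 1·1·109 ≡ 109 (mod 165).
x_0 = 109.
x_1 = 109^2 mod 165 = 1.

1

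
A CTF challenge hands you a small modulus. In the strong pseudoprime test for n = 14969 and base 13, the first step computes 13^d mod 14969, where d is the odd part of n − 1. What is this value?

11122

n − 1 = 14968 = 2^3 · 1871, so s = 3 and d = 1871.
Repeated squaring mod 14969: 13^1 ≡ 13, 13^2 ≡ 169, 13^4 ≡ 13592, 13^8 ≡ 10035, 13^16 ≡ 4762, 13^32 ≡ 13578, 13^64 ≡ 3880, 13^128 ≡ 10555, 13^256 ≡ 8727, 13^512 ≡ 13226, 13^1024 ≡ 14311.
1871 = 1024 + 512 + 256 + 64 + 8 + 4 + 2 + 1, so 13^1871 ≡ 14311·13226·8727·3880·10035·13592·169·13 ≡ 11122 (mod 14969).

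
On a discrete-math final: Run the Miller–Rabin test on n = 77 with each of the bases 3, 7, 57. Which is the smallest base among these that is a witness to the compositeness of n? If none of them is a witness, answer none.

n − 1 = 76 = 2^2 · 19, so s = 2 and d = 19.
Base 3: x_0 = 3^19 mod 77 = 59. x_0 is neither 1 nor 76, so continue squaring. x_1 = 59^2 mod 77 = 16. Reached i = s−1 = 1 without hitting −1: 3 is a Miller–Rabin witness and 77 is composite.
Base 7: x_0 = 7^19 mod 77 = 63. x_0 is neither 1 nor 76, so continue squaring. x_1 = 63^2 mod 77 = 42. Reached i = s−1 = 1 without hitting −1: 7 is a Miller–Rabin witness and 77 is composite.
Base 57: x_0 = 57^19 mod 77 = 50. x_0 is neither 1 nor 76, so continue squaring. x_1 = 50^2 mod 77 = 36. Reached i = s−1 = 1 without hitting −1: 57 is a Miller–Rabin witness and 77 is composite.
The smallest witness among the given bases is 3.

3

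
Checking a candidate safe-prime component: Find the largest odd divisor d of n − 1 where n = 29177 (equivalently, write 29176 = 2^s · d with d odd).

Halving: 29176 → 14588 → 7294 → 3647; 3647 is odd.
So 29176 = 2^3 · 3647.

3647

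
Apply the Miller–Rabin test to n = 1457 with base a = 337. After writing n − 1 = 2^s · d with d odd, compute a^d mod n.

523

n − 1 = 1456 = 2^4 · 91, so s = 4 and d = 91.
337^91 mod 1457 = 523.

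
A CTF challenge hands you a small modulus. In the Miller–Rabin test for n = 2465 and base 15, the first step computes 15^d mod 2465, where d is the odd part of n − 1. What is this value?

70

n − 1 = 2464 = 2^5 · 77, so s = 5 and d = 77.
15^77 mod 2465 = 70.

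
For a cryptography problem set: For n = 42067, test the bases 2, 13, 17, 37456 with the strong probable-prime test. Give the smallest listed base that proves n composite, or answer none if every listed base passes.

2

n − 1 = 42066 = 2^1 · 21033, so s = 1 and d = 21033.
Base 2: x_0 = 2^21033 mod 42067 = 32961. x_0 ∉ {1, 42066} and s = 1, so 2 is a Miller–Rabin witness and 42067 is composite.
Base 13: x_0 = 13^21033 mod 42067 = 8707. x_0 ∉ {1, 42066} and s = 1, so 13 is a Miller–Rabin witness and 42067 is composite.
Base 17: x_0 = 17^21033 mod 42067 = 30147. x_0 ∉ {1, 42066} and s = 1, so 17 is a Miller–Rabin witness and 42067 is composite.
Base 37456: x_0 = 37456^21033 mod 42067 = 4635. x_0 ∉ {1, 42066} and s = 1, so 37456 is a Miller–Rabin witness and 42067 is composite.
The smallest witness among the given bases is 2.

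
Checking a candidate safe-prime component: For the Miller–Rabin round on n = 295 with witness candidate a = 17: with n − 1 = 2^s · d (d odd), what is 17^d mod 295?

n − 1 = 294 = 2^1 · 147, so s = 1 and d = 147.
17^147 mod 295 = 53.

53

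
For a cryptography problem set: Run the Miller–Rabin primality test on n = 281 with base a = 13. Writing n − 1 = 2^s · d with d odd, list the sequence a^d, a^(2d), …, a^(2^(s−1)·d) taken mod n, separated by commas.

n − 1 = 280 = 2^3 · 35, so s = 3 and d = 35.
x_0 = 13^35 mod 281 = 60.
x_1 = 60^2 mod 281 = 228.
x_2 = 228^2 mod 281 = 280.

60, 228, 280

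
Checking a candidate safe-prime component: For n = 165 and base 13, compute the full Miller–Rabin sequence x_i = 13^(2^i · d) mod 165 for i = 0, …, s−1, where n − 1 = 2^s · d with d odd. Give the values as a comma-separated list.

13, 4

n − 1 = 164 = 2^2 · 41, so s = 2 and d = 41.
x_0 = 13^41 mod 165 = 13.
x_1 = 13^2 mod 165 = 4.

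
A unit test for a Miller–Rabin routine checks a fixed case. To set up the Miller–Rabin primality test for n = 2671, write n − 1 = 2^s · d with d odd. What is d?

1335

Halving: 2670 → 1335; 1335 is odd.
So 2670 = 2^1 · 1335.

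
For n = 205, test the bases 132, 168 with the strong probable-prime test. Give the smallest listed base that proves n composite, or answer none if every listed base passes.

n − 1 = 204 = 2^2 · 51, so s = 2 and d = 51.
Base 132: x_0 = 132^51 mod 205 = 73. x_0 is neither 1 nor 204, so continue squaring. x_1 = 73^2 mod 205 = 204. x_1 ≡ −1, so 132 is not a witness.
Base 168: x_0 = 168^51 mod 205 = 127. x_0 is neither 1 nor 204, so continue squaring. x_1 = 127^2 mod 205 = 139. Reached i = s−1 = 1 without hitting −1: 168 is a Miller–Rabin witness and 205 is composite.
The smallest witness among the given bases is 168.

168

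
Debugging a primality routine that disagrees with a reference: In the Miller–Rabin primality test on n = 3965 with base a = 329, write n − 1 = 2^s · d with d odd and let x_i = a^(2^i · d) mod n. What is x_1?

1186

n − 1 = 3964 = 2^2 · 991, so s = 2 and d = 991.
x_0 = 329^991 mod 3965 = 3514.
x_1 = 3514^2 mod 3965 = 1186.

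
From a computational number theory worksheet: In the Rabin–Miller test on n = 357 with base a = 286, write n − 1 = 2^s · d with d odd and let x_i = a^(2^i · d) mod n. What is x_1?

n − 1 = 356 = 2^2 · 89, so s = 2 and d = 89.
Repeated squaring mod 357: 286^1 ≡ 286, 286^2 ≡ 43, 286^4 ≡ 64, 286^8 ≡ 169, 286^16 ≡ 1, 286^32 ≡ 1, 286^64 ≡ 1.
89 = 64 + 16 + 8 + 1, so 286^89 ≡ 1·1·169·286 ≡ 139 (mod 357).
x_0 = 139.
x_1 = 139^2 mod 357 = 43.

43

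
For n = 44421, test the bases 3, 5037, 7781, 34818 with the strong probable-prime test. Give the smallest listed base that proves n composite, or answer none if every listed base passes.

n − 1 = 44420 = 2^2 · 11105, so s = 2 and d = 11105.
Base 3: x_0 = 3^11105 mod 44421 = 8316. x_0 is neither 1 nor 44420, so continue squaring. x_1 = 8316^2 mod 44421 = 36780. Reached i = s−1 = 1 without hitting −1: 3 is a Miller–Rabin witness and 44421 is composite.
Base 5037: x_0 = 5037^11105 mod 44421 = 14523. x_0 is neither 1 nor 44420, so continue squaring. x_1 = 14523^2 mod 44421 = 6621. Reached i = s−1 = 1 without hitting −1: 5037 is a Miller–Rabin witness and 44421 is composite.
Base 7781: x_0 = 7781^11105 mod 44421 = 27467. x_0 is neither 1 nor 44420, so continue squaring. x_1 = 27467^2 mod 44421 = 34246. Reached i = s−1 = 1 without hitting −1: 7781 is a Miller–Rabin witness and 44421 is composite.
Base 34818: x_0 = 34818^11105 mod 44421 = 31197. x_0 is neither 1 nor 44420, so continue squaring. x_1 = 31197^2 mod 44421 = 33120. Reached i = s−1 = 1 without hitting −1: 34818 is a Miller–Rabin witness and 44421 is composite.
The smallest witness among the given bases is 3.

3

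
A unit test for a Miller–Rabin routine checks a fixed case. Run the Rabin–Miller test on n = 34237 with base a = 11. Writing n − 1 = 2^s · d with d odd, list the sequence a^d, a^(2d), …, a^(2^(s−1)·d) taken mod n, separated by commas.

18698, 21197

n − 1 = 34236 = 2^2 · 8559, so s = 2 and d = 8559.
x_0 = 11^8559 mod 34237 = 18698.
x_1 = 18698^2 mod 34237 = 21197.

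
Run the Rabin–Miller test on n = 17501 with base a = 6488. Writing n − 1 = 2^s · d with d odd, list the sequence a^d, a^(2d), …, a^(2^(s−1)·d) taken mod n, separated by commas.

9681, 3906

n − 1 = 17500 = 2^2 · 4375, so s = 2 and d = 4375.
x_0 = 6488^4375 mod 17501 = 9681.
x_1 = 9681^2 mod 17501 = 3906.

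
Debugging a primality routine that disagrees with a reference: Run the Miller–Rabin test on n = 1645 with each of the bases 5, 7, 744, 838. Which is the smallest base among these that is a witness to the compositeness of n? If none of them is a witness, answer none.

n − 1 = 1644 = 2^2 · 411, so s = 2 and d = 411.
Base 5: x_0 = 5^411 mod 1645 = 1595. x_0 is neither 1 nor 1644, so continue squaring. x_1 = 1595^2 mod 1645 = 855. Reached i = s−1 = 1 without hitting −1: 5 is a Miller–Rabin witness and 1645 is composite.
Base 7: x_0 = 7^411 mod 1645 = 413. x_0 is neither 1 nor 1644, so continue squaring. x_1 = 413^2 mod 1645 = 1134. Reached i = s−1 = 1 without hitting −1: 7 is a Miller–Rabin witness and 1645 is composite.
Base 744: x_0 = 744^411 mod 1645 = 1429. x_0 is neither 1 nor 1644, so continue squaring. x_1 = 1429^2 mod 1645 = 596. Reached i = s−1 = 1 without hitting −1: 744 is a Miller–Rabin witness and 1645 is composite.
Base 838: x_0 = 838^411 mod 1645 = 1147. x_0 is neither 1 nor 1644, so continue squaring. x_1 = 1147^2 mod 1645 = 1254. Reached i = s−1 = 1 without hitting −1: 838 is a Miller–Rabin witness and 1645 is composite.
The smallest witness among the given bases is 5.

5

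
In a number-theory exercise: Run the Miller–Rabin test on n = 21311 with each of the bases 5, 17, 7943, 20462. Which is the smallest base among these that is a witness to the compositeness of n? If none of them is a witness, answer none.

5

n − 1 = 21310 = 2^1 · 10655, so s = 1 and d = 10655.
Base 5: x_0 = 5^10655 mod 21311 = 3731. x_0 ∉ {1, 21310} and s = 1, so 5 is a Miller–Rabin witness and 21311 is composite.
Base 17: x_0 = 17^10655 mod 21311 = 15149. x_0 ∉ {1, 21310} and s = 1, so 17 is a Miller–Rabin witness and 21311 is composite.
Base 7943: x_0 = 7943^10655 mod 21311 = 9190. x_0 ∉ {1, 21310} and s = 1, so 7943 is a Miller–Rabin witness and 21311 is composite.
Base 20462: x_0 = 20462^10655 mod 21311 = 12938. x_0 ∉ {1, 21310} and s = 1, so 20462 is a Miller–Rabin witness and 21311 is composite.
The smallest witness among the given bases is 5.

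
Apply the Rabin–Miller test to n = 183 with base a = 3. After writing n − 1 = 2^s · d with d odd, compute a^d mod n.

3

n − 1 = 182 = 2^1 · 91, so s = 1 and d = 91.
3^91 mod 183 = 3.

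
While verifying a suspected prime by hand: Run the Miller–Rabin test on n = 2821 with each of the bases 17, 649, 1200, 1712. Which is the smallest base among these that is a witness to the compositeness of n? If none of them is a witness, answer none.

n − 1 = 2820 = 2^2 · 705, so s = 2 and d = 705.
Base 17: x_0 = 17^705 mod 2821 = 2820. x_0 = 2820 ≡ −1, so 17 is not a witness.
Base 649: x_0 = 649^705 mod 2821 = 2820. x_0 = 2820 ≡ −1, so 649 is not a witness.
Base 1200: x_0 = 1200^705 mod 2821 = 2820. x_0 = 2820 ≡ −1, so 1200 is not a witness.
Base 1712: x_0 = 1712^705 mod 2821 = 1. x_0 = 1, so 1712 is not a witness.
No listed base is a witness for 2821.

none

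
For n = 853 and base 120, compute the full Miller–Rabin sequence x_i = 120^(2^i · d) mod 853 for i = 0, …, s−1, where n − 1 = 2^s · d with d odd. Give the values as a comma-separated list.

1, 1

n − 1 = 852 = 2^2 · 213, so s = 2 and d = 213.
x_0 = 120^213 mod 853 = 1.
x_1 = 1^2 mod 853 = 1.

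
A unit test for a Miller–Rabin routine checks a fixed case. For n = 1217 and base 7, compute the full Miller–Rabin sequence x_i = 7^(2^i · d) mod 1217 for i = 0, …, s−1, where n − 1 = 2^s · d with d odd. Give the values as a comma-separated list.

n − 1 = 1216 = 2^6 · 19, so s = 6 and d = 19.
x_0 = 7^19 mod 1217 = 823.
x_1 = 823^2 mod 1217 = 677.
x_2 = 677^2 mod 1217 = 737.
x_3 = 737^2 mod 1217 = 387.
x_4 = 387^2 mod 1217 = 78.
x_5 = 78^2 mod 1217 = 1216.

823, 677, 737, 387, 78, 1216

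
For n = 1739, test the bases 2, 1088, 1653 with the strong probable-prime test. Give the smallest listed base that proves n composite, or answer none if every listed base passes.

2

n − 1 = 1738 = 2^1 · 869, so s = 1 and d = 869.
Base 2: x_0 = 2^869 mod 1739 = 1623. x_0 ∉ {1, 1738} and s = 1, so 2 is a Miller–Rabin witness and 1739 is composite.
Base 1088: x_0 = 1088^869 mod 1739 = 653. x_0 ∉ {1, 1738} and s = 1, so 1088 is a Miller–Rabin witness and 1739 is composite.
Base 1653: x_0 = 1653^869 mod 1739 = 585. x_0 ∉ {1, 1738} and s = 1, so 1653 is a Miller–Rabin witness and 1739 is composite.
The smallest witness among the given bases is 2.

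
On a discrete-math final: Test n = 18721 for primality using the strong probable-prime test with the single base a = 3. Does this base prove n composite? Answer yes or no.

no

n − 1 = 18720 = 2^5 · 585, so s = 5 and d = 585.
Repeated squaring mod 18721: 3^1 ≡ 3, 3^2 ≡ 9, 3^4 ≡ 81, 3^8 ≡ 6561, 3^16 ≡ 7142, 3^32 ≡ 12160, 3^64 ≡ 7142, 3^128 ≡ 12160, 3^256 ≡ 7142, 3^512 ≡ 12160.
585 = 512 + 64 + 8 + 1, so 3^585 ≡ 12160·7142·6561·3 ≡ 962 (mod 18721).
x_0 = 3^585 mod 18721 = 962.
x_0 is neither 1 nor 18720, so continue squaring.
x_1 = 962^2 mod 18721 = 8115.
x_2 = 8115^2 mod 18721 = 11468.
x_3 = 11468^2 mod 18721 = 18720.
x_3 ≡ −1, so 3 is not a witness.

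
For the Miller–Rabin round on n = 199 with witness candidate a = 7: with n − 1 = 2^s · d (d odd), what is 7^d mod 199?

n − 1 = 198 = 2^1 · 99, so s = 1 and d = 99.
7^99 mod 199 = 1.

1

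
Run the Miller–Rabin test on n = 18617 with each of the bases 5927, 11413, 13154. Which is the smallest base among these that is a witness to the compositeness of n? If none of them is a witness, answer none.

none

n − 1 = 18616 = 2^3 · 2327, so s = 3 and d = 2327.
Base 5927: x_0 = 5927^2327 mod 18617 = 1819. x_0 is neither 1 nor 18616, so continue squaring. x_1 = 1819^2 mod 18617 = 13552. x_2 = 13552^2 mod 18617 = 18616. x_2 ≡ −1, so 5927 is not a witness.
Base 11413: x_0 = 11413^2327 mod 18617 = 1. x_0 = 1, so 11413 is not a witness.
Base 13154: x_0 = 13154^2327 mod 18617 = 16437. x_0 is neither 1 nor 18616, so continue squaring. x_1 = 16437^2 mod 18617 = 5065. x_2 = 5065^2 mod 18617 = 18616. x_2 ≡ −1, so 13154 is not a witness.
No listed base is a witness for 18617.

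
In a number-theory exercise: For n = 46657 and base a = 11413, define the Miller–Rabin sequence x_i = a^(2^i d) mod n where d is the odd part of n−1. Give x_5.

1

n − 1 = 46656 = 2^6 · 729, so s = 6 and d = 729.
x_0 = 11413^729 mod 46657 = 37894.
x_1 = 37894^2 mod 46657 = 39404.
x_2 = 39404^2 mod 46657 = 23570.
x_3 = 23570^2 mod 46657 = 1.
x_4 = 1^2 mod 46657 = 1.
x_5 = 1^2 mod 46657 = 1.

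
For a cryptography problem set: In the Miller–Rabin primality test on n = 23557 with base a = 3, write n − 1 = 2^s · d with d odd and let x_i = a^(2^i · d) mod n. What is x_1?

1

n − 1 = 23556 = 2^2 · 5889, so s = 2 and d = 5889.
x_0 = 3^5889 mod 23557 = 1.
x_1 = 1^2 mod 23557 = 1.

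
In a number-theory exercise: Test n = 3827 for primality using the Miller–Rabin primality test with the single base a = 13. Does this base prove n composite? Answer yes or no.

n − 1 = 3826 = 2^1 · 1913, so s = 1 and d = 1913.
Repeated squaring mod 3827: 13^1 ≡ 13, 13^2 ≡ 169, 13^4 ≡ 1772, 13^8 ≡ 1844, 13^16 ≡ 1960, 13^32 ≡ 3119, 13^64 ≡ 3754, 13^128 ≡ 1502, 13^256 ≡ 1901, 13^512 ≡ 1113, 13^1024 ≡ 2648.
1913 = 1024 + 512 + 256 + 64 + 32 + 16 + 8 + 1, so 13^1913 ≡ 2648·1113·1901·3754·3119·1960·1844·13 ≡ 2878 (mod 3827).
x_0 = 13^1913 mod 3827 = 2878.
x_0 ∉ {1, 3826} and s = 1, so 13 is a Miller–Rabin witness and 3827 is composite.

yes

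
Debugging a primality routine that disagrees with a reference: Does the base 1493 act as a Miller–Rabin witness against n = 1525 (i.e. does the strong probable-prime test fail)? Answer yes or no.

no

n − 1 = 1524 = 2^2 · 381, so s = 2 and d = 381.
Repeated squaring mod 1525: 1493^1 ≡ 1493, 1493^2 ≡ 1024, 1493^4 ≡ 901, 1493^8 ≡ 501, 1493^16 ≡ 901, 1493^32 ≡ 501, 1493^64 ≡ 901, 1493^128 ≡ 501, 1493^256 ≡ 901.
381 = 256 + 64 + 32 + 16 + 8 + 4 + 1, so 1493^381 ≡ 901·901·501·901·501·901·1493 ≡ 743 (mod 1525).
x_0 = 1493^381 mod 1525 = 743.
x_0 is neither 1 nor 1524, so continue squaring.
x_1 = 743^2 mod 1525 = 1524.
x_1 ≡ −1, so 1493 is not a witness.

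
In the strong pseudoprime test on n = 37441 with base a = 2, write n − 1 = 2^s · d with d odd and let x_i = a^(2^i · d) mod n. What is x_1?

10026

n − 1 = 37440 = 2^6 · 585, so s = 6 and d = 585.
By repeated squaring, 2^585 ≡ 12799 (mod 37441).
x_0 = 12799.
x_1 = 12799^2 mod 37441 = 10026.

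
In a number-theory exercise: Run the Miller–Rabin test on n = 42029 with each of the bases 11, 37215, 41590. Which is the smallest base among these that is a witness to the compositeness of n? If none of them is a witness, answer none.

n − 1 = 42028 = 2^2 · 10507, so s = 2 and d = 10507.
Base 11: x_0 = 11^10507 mod 42029 = 14263. x_0 is neither 1 nor 42028, so continue squaring. x_1 = 14263^2 mod 42029 = 12809. Reached i = s−1 = 1 without hitting −1: 11 is a Miller–Rabin witness and 42029 is composite.
Base 37215: x_0 = 37215^10507 mod 42029 = 10110. x_0 is neither 1 nor 42028, so continue squaring. x_1 = 10110^2 mod 42029 = 39601. Reached i = s−1 = 1 without hitting −1: 37215 is a Miller–Rabin witness and 42029 is composite.
Base 41590: x_0 = 41590^10507 mod 42029 = 13744. x_0 is neither 1 nor 42028, so continue squaring. x_1 = 13744^2 mod 42029 = 19210. Reached i = s−1 = 1 without hitting −1: 41590 is a Miller–Rabin witness and 42029 is composite.
The smallest witness among the given bases is 11.

11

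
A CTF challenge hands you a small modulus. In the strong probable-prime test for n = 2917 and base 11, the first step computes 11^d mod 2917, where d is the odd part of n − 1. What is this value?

n − 1 = 2916 = 2^2 · 729, so s = 2 and d = 729.
By repeated squaring, 11^729 ≡ 54 (mod 2917).

54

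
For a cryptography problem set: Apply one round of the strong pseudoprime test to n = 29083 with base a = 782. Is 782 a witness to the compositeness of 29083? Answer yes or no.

n − 1 = 29082 = 2^1 · 14541, so s = 1 and d = 14541.
x_0 = 782^14541 mod 29083 = 29082.
x_0 = 29082 ≡ −1, so 782 is not a witness.

no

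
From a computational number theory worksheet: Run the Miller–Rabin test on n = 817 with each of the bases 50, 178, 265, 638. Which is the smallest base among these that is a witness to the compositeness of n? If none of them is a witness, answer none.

none

n − 1 = 816 = 2^4 · 51, so s = 4 and d = 51.
Base 50: x_0 = 50^51 mod 817 = 816. x_0 = 816 ≡ −1, so 50 is not a witness.
Base 178: x_0 = 178^51 mod 817 = 1. x_0 = 1, so 178 is not a witness.
Base 265: x_0 = 265^51 mod 817 = 816. x_0 = 816 ≡ −1, so 265 is not a witness.
Base 638: x_0 = 638^51 mod 817 = 1. x_0 = 1, so 638 is not a witness.
No listed base is a witness for 817.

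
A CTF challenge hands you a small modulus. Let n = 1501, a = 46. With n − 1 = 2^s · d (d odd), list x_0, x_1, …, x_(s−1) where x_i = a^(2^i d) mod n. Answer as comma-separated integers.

n − 1 = 1500 = 2^2 · 375, so s = 2 and d = 375.
x_0 = 46^375 mod 1501 = 1329.
x_1 = 1329^2 mod 1501 = 1065.

1329, 1065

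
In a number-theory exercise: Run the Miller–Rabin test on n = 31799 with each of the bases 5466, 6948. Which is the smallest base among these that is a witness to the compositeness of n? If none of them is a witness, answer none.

n − 1 = 31798 = 2^1 · 15899, so s = 1 and d = 15899.
Base 5466: x_0 = 5466^15899 mod 31799 = 1. x_0 = 1, so 5466 is not a witness.
Base 6948: x_0 = 6948^15899 mod 31799 = 1. x_0 = 1, so 6948 is not a witness.
No listed base is a witness for 31799.

none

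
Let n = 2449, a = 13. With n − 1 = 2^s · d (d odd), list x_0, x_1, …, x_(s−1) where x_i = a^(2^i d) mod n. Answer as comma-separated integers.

n − 1 = 2448 = 2^4 · 153, so s = 4 and d = 153.
x_0 = 13^153 mod 2449 = 337.
x_1 = 337^2 mod 2449 = 915.
x_2 = 915^2 mod 2449 = 2116.
x_3 = 2116^2 mod 2449 = 684.

337, 915, 2116, 684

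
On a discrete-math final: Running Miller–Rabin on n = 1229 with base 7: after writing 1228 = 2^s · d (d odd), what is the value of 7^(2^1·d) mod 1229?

n − 1 = 1228 = 2^2 · 307, so s = 2 and d = 307.
Repeated squaring mod 1229: 7^1 ≡ 7, 7^2 ≡ 49, 7^4 ≡ 1172, 7^8 ≡ 791, 7^16 ≡ 120, 7^32 ≡ 881, 7^64 ≡ 662, 7^128 ≡ 720, 7^256 ≡ 991.
307 = 256 + 32 + 16 + 2 + 1, so 7^307 ≡ 991·881·120·49·7 ≡ 1228 (mod 1229).
x_0 = 1228.
x_1 = 1228^2 mod 1229 = 1.

1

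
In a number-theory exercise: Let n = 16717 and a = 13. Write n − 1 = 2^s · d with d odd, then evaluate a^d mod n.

10446

n − 1 = 16716 = 2^2 · 4179, so s = 2 and d = 4179.
13^4179 mod 16717 = 10446.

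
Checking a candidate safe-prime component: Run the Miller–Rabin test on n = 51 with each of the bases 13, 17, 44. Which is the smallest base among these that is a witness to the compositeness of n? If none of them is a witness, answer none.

n − 1 = 50 = 2^1 · 25, so s = 1 and d = 25.
Base 13: x_0 = 13^25 mod 51 = 13. x_0 ∉ {1, 50} and s = 1, so 13 is a Miller–Rabin witness and 51 is composite.
Base 17: x_0 = 17^25 mod 51 = 17. x_0 ∉ {1, 50} and s = 1, so 17 is a Miller–Rabin witness and 51 is composite.
Base 44: x_0 = 44^25 mod 51 = 41. x_0 ∉ {1, 50} and s = 1, so 44 is a Miller–Rabin witness and 51 is composite.
The smallest witness among the given bases is 13.

13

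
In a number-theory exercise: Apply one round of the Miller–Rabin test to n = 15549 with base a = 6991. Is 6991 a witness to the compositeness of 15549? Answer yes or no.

n − 1 = 15548 = 2^2 · 3887, so s = 2 and d = 3887.
x_0 = 6991^3887 mod 15549 = 8425.
x_0 is neither 1 nor 15548, so continue squaring.
x_1 = 8425^2 mod 15549 = 14989.
Reached i = s−1 = 1 without hitting −1: 6991 is a Miller–Rabin witness and 15549 is composite.

yes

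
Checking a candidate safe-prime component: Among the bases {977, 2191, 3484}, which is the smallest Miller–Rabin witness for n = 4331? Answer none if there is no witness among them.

2191

n − 1 = 4330 = 2^1 · 2165, so s = 1 and d = 2165.
Base 977: x_0 = 977^2165 mod 4331 = 1. x_0 = 1, so 977 is not a witness.
Base 2191: x_0 = 2191^2165 mod 4331 = 1755. x_0 ∉ {1, 4330} and s = 1, so 2191 is a Miller–Rabin witness and 4331 is composite.
Base 3484: x_0 = 3484^2165 mod 4331 = 4119. x_0 ∉ {1, 4330} and s = 1, so 3484 is a Miller–Rabin witness and 4331 is composite.
The smallest witness among the given bases is 2191.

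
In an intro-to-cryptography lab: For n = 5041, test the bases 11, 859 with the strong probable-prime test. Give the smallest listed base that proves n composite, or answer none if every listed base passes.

none

n − 1 = 5040 = 2^4 · 315, so s = 4 and d = 315.
Base 11: x_0 = 11^315 mod 5041 = 5040. x_0 = 5040 ≡ −1, so 11 is not a witness.
Base 859: x_0 = 859^315 mod 5041 = 5040. x_0 = 5040 ≡ −1, so 859 is not a witness.
No listed base is a witness for 5041.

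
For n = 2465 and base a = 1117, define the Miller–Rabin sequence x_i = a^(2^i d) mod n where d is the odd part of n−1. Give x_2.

1016

n − 1 = 2464 = 2^5 · 77, so s = 5 and d = 77.
x_0 = 1117^77 mod 2465 = 592.
x_1 = 592^2 mod 2465 = 434.
x_2 = 434^2 mod 2465 = 1016.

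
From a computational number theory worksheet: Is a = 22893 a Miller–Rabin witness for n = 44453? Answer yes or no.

no

n − 1 = 44452 = 2^2 · 11113, so s = 2 and d = 11113.
By repeated squaring, 22893^11113 ≡ 28719 (mod 44453).
x_0 = 22893^11113 mod 44453 = 28719.
x_0 is neither 1 nor 44452, so continue squaring.
x_1 = 28719^2 mod 44453 = 44452.
x_1 ≡ −1, so 22893 is not a witness.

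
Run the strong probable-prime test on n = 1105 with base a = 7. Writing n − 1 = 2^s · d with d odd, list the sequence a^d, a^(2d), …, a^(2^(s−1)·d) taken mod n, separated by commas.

827, 1039, 1041, 781

n − 1 = 1104 = 2^4 · 69, so s = 4 and d = 69.
x_0 = 7^69 mod 1105 = 827.
x_1 = 827^2 mod 1105 = 1039.
x_2 = 1039^2 mod 1105 = 1041.
x_3 = 1041^2 mod 1105 = 781.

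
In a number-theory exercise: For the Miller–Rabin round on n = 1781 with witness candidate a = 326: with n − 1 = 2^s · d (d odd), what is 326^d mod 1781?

n − 1 = 1780 = 2^2 · 445, so s = 2 and d = 445.
Repeated squaring mod 1781: 326^1 ≡ 326, 326^2 ≡ 1197, 326^4 ≡ 885, 326^8 ≡ 1366, 326^16 ≡ 1249, 326^32 ≡ 1626, 326^64 ≡ 872, 326^128 ≡ 1678, 326^256 ≡ 1704.
445 = 256 + 128 + 32 + 16 + 8 + 4 + 1, so 326^445 ≡ 1704·1678·1626·1249·1366·885·326 ≡ 79 (mod 1781).

79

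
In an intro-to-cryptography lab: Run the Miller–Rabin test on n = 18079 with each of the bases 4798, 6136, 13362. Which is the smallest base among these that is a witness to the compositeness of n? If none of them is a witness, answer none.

n − 1 = 18078 = 2^1 · 9039, so s = 1 and d = 9039.
Base 4798: x_0 = 4798^9039 mod 18079 = 9567. x_0 ∉ {1, 18078} and s = 1, so 4798 is a Miller–Rabin witness and 18079 is composite.
Base 6136: x_0 = 6136^9039 mod 18079 = 9167. x_0 ∉ {1, 18078} and s = 1, so 6136 is a Miller–Rabin witness and 18079 is composite.
Base 13362: x_0 = 13362^9039 mod 18079 = 12436. x_0 ∉ {1, 18078} and s = 1, so 13362 is a Miller–Rabin witness and 18079 is composite.
The smallest witness among the given bases is 4798.

4798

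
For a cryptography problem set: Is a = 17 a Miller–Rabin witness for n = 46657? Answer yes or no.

n − 1 = 46656 = 2^6 · 729, so s = 6 and d = 729.
Repeated squaring mod 46657: 17^1 ≡ 17, 17^2 ≡ 289, 17^4 ≡ 36864, 17^8 ≡ 22714, 17^16 ≡ 39347, 17^32 ≡ 13835, 17^64 ≡ 20211, 17^128 ≡ 2486, 17^256 ≡ 21472, 17^512 ≡ 28967.
729 = 512 + 128 + 64 + 16 + 8 + 1, so 17^729 ≡ 28967·2486·20211·39347·22714·17 ≡ 31641 (mod 46657).
x_0 = 17^729 mod 46657 = 31641.
x_0 is neither 1 nor 46656, so continue squaring.
x_1 = 31641^2 mod 46657 = 33632.
x_2 = 33632^2 mod 46657 = 5773.
x_3 = 5773^2 mod 46657 = 14431.
x_4 = 14431^2 mod 46657 = 23570.
x_5 = 23570^2 mod 46657 = 1.
x_5 = 1 but x_4 ≠ ±1, a nontrivial square root of 1 — 17 is a witness and 46657 is composite.

yes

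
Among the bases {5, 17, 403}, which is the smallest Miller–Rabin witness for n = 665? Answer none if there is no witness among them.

n − 1 = 664 = 2^3 · 83, so s = 3 and d = 83.
Base 5: x_0 = 5^83 mod 665 = 500. x_0 is neither 1 nor 664, so continue squaring. x_1 = 500^2 mod 665 = 625. x_2 = 625^2 mod 665 = 270. Reached i = s−1 = 2 without hitting −1: 5 is a Miller–Rabin witness and 665 is composite.
Base 17: x_0 = 17^83 mod 665 = 593. x_0 is neither 1 nor 664, so continue squaring. x_1 = 593^2 mod 665 = 529. x_2 = 529^2 mod 665 = 541. Reached i = s−1 = 2 without hitting −1: 17 is a Miller–Rabin witness and 665 is composite.
Base 403: x_0 = 403^83 mod 665 = 282. x_0 is neither 1 nor 664, so continue squaring. x_1 = 282^2 mod 665 = 389. x_2 = 389^2 mod 665 = 366. Reached i = s−1 = 2 without hitting −1: 403 is a Miller–Rabin witness and 665 is composite.
The smallest witness among the given bases is 5.

5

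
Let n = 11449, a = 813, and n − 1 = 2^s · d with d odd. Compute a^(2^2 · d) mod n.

322

n − 1 = 11448 = 2^3 · 1431, so s = 3 and d = 1431.
x_0 = 813^1431 mod 11449 = 8668.
x_1 = 8668^2 mod 11449 = 5886.
x_2 = 5886^2 mod 11449 = 322.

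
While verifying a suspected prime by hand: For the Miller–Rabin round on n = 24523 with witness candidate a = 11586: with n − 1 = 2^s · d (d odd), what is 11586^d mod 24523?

n − 1 = 24522 = 2^1 · 12261, so s = 1 and d = 12261.
Repeated squaring mod 24523: 11586^1 ≡ 11586, 11586^2 ≡ 21017, 11586^4 ≡ 6013, 11586^8 ≡ 9267, 11586^16 ≡ 22266, 11586^32 ≡ 17788, 11586^64 ≡ 17198, 11586^128 ≡ 23824, 11586^256 ≡ 22664, 11586^512 ≡ 22661, 11586^1024 ≡ 9301, 11586^2048 ≡ 15980, 11586^4096 ≡ 2401, 11586^8192 ≡ 1896.
12261 = 8192 + 2048 + 1024 + 512 + 256 + 128 + 64 + 32 + 4 + 1, so 11586^12261 ≡ 1896·15980·9301·22661·22664·23824·17198·17788·6013·11586 ≡ 7824 (mod 24523).

7824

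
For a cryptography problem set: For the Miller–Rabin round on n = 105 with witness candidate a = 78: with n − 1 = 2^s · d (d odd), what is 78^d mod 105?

n − 1 = 104 = 2^3 · 13, so s = 3 and d = 13.
Repeated squaring mod 105: 78^1 ≡ 78, 78^2 ≡ 99, 78^4 ≡ 36, 78^8 ≡ 36.
13 = 8 + 4 + 1, so 78^13 ≡ 36·36·78 ≡ 78 (mod 105).

78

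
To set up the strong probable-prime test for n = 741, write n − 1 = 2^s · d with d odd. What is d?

185

Halving: 740 → 370 → 185; 185 is odd.
So 740 = 2^2 · 185.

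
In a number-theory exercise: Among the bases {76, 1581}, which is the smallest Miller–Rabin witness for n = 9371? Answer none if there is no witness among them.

n − 1 = 9370 = 2^1 · 4685, so s = 1 and d = 4685.
Base 76: x_0 = 76^4685 mod 9371 = 9370. x_0 = 9370 ≡ −1, so 76 is not a witness.
Base 1581: x_0 = 1581^4685 mod 9371 = 9370. x_0 = 9370 ≡ −1, so 1581 is not a witness.
No listed base is a witness for 9371.

none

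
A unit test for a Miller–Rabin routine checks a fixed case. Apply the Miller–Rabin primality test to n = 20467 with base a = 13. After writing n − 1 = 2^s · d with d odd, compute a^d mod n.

n − 1 = 20466 = 2^1 · 10233, so s = 1 and d = 10233.
Repeated squaring mod 20467: 13^1 ≡ 13, 13^2 ≡ 169, 13^4 ≡ 8094, 13^8 ≡ 18436, 13^16 ≡ 11094, 13^32 ≡ 8765, 13^64 ≡ 12574, 13^128 ≡ 18368, 13^256 ≡ 5396, 13^512 ≡ 12742, 13^1024 ≡ 14320, 13^2048 ≡ 3527, 13^4096 ≡ 16260, 13^8192 ≡ 15361.
10233 = 8192 + 1024 + 512 + 256 + 128 + 64 + 32 + 16 + 8 + 1, so 13^10233 ≡ 15361·14320·12742·5396·18368·12574·8765·11094·18436·13 ≡ 5257 (mod 20467).

5257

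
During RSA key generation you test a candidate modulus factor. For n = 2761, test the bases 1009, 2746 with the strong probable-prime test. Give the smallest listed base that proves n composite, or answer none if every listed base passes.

1009

n − 1 = 2760 = 2^3 · 345, so s = 3 and d = 345.
Base 1009: x_0 = 1009^345 mod 2761 = 1275. x_0 is neither 1 nor 2760, so continue squaring. x_1 = 1275^2 mod 2761 = 2157. x_2 = 2157^2 mod 2761 = 364. Reached i = s−1 = 2 without hitting −1: 1009 is a Miller–Rabin witness and 2761 is composite.
Base 2746: x_0 = 2746^345 mod 2761 = 2309. x_0 is neither 1 nor 2760, so continue squaring. x_1 = 2309^2 mod 2761 = 2751. x_2 = 2751^2 mod 2761 = 100. Reached i = s−1 = 2 without hitting −1: 2746 is a Miller–Rabin witness and 2761 is composite.
The smallest witness among the given bases is 1009.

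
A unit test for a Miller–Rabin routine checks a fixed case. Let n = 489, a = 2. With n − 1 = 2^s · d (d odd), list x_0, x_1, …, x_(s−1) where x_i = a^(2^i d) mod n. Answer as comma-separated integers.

272, 145, 487

n − 1 = 488 = 2^3 · 61, so s = 3 and d = 61.
x_0 = 2^61 mod 489 = 272.
x_1 = 272^2 mod 489 = 145.
x_2 = 145^2 mod 489 = 487.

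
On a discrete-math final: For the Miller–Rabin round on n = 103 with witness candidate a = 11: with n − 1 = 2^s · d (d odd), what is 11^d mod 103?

102

n − 1 = 102 = 2^1 · 51, so s = 1 and d = 51.
11^51 mod 103 = 102.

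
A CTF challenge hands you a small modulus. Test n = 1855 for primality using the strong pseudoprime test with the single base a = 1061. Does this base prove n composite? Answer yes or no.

n − 1 = 1854 = 2^1 · 927, so s = 1 and d = 927.
x_0 = 1061^927 mod 1855 = 1.
x_0 = 1, so 1061 is not a witness.

no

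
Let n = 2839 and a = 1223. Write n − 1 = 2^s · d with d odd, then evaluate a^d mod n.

n − 1 = 2838 = 2^1 · 1419, so s = 1 and d = 1419.
1223^1419 mod 2839 = 543.

543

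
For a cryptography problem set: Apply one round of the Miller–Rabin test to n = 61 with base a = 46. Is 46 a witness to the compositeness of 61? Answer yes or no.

no

n − 1 = 60 = 2^2 · 15, so s = 2 and d = 15.
x_0 = 46^15 mod 61 = 60.
x_0 = 60 ≡ −1, so 46 is not a witness.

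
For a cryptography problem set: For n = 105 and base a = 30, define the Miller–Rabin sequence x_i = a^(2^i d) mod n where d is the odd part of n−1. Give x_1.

n − 1 = 104 = 2^3 · 13, so s = 3 and d = 13.
Repeated squaring mod 105: 30^1 ≡ 30, 30^2 ≡ 60, 30^4 ≡ 30, 30^8 ≡ 60.
13 = 8 + 4 + 1, so 30^13 ≡ 60·30·30 ≡ 30 (mod 105).
x_0 = 30.
x_1 = 30^2 mod 105 = 60.

60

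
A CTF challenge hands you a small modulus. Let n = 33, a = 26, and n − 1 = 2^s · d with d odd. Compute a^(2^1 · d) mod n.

n − 1 = 32 = 2^5 · 1, so s = 5 and d = 1.
x_0 = 26^1 mod 33 = 26.
x_1 = 26^2 mod 33 = 16.

16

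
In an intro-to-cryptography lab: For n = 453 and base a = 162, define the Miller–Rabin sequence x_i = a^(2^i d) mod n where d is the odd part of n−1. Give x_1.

162

n − 1 = 452 = 2^2 · 113, so s = 2 and d = 113.
Repeated squaring mod 453: 162^1 ≡ 162, 162^2 ≡ 423, 162^4 ≡ 447, 162^8 ≡ 36, 162^16 ≡ 390, 162^32 ≡ 345, 162^64 ≡ 339.
113 = 64 + 32 + 16 + 1, so 162^113 ≡ 339·345·390·162 ≡ 39 (mod 453).
x_0 = 39.
x_1 = 39^2 mod 453 = 162.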